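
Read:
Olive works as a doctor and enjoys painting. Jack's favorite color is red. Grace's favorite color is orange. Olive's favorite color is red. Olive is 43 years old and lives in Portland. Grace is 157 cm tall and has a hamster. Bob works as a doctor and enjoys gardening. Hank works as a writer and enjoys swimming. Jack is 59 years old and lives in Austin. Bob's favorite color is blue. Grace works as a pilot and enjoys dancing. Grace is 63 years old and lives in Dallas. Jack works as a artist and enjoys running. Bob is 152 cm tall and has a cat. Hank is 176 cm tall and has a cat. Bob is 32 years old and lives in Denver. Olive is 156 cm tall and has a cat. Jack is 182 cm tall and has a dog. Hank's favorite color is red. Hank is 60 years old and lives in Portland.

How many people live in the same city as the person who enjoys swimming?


Person with hobby swimming is Hank, city Portland. Count = 2

2


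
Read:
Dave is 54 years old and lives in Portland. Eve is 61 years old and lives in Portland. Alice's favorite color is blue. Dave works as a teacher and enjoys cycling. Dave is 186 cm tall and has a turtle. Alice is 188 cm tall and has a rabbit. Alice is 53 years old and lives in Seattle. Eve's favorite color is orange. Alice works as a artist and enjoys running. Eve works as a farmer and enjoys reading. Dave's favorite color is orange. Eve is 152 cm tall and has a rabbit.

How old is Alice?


Alice is 53 years old

53


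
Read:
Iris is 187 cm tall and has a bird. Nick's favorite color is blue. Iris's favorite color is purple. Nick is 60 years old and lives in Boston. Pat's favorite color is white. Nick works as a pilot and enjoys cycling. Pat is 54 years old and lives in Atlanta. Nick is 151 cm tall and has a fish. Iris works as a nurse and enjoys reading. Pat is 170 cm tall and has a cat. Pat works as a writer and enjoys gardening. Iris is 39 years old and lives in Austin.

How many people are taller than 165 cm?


Taller than 165: 2

2


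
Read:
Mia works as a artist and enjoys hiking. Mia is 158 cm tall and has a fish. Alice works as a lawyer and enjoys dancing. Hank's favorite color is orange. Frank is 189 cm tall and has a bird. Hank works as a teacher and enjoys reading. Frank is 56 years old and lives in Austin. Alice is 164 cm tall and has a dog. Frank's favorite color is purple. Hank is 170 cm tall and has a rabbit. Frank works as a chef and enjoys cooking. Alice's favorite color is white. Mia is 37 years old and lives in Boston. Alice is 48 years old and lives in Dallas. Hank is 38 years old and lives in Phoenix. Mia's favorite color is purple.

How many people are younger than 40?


Filter: 2

2


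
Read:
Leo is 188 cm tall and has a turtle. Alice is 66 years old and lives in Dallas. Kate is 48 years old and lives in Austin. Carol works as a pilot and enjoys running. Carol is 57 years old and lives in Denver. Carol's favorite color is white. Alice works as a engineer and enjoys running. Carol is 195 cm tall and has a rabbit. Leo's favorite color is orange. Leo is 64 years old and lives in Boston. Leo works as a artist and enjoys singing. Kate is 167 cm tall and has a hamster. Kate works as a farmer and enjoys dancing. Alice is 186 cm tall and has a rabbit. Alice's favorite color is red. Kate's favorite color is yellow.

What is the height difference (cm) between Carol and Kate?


|195 - 167| = 28

28


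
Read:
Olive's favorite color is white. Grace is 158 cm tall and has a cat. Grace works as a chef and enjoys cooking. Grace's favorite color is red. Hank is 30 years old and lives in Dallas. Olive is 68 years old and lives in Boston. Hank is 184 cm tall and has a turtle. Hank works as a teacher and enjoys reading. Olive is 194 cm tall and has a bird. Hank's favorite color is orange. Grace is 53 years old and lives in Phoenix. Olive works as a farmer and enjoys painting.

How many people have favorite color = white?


Count: 1

1


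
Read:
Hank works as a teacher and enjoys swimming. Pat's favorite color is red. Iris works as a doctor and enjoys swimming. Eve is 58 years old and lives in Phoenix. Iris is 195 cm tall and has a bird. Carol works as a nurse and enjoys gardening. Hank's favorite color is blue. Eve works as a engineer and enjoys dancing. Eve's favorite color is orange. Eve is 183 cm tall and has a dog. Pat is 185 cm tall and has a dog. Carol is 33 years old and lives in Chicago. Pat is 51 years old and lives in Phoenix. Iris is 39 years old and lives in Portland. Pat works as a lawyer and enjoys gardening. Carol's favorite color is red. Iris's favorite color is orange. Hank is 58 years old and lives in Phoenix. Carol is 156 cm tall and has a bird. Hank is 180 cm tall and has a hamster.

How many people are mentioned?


People: Hank, Carol, Eve, Iris, Pat. Count = 5

5


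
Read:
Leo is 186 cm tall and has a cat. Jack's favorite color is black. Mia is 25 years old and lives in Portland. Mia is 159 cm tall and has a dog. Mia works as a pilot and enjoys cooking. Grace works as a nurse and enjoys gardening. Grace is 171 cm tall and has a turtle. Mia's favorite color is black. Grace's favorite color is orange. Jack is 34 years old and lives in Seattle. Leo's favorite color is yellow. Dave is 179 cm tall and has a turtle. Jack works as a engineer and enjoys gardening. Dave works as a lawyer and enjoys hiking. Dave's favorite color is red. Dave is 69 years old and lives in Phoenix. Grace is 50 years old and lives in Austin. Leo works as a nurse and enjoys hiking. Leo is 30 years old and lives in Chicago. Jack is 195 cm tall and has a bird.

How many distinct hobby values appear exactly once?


Unique hobby values: 1

1


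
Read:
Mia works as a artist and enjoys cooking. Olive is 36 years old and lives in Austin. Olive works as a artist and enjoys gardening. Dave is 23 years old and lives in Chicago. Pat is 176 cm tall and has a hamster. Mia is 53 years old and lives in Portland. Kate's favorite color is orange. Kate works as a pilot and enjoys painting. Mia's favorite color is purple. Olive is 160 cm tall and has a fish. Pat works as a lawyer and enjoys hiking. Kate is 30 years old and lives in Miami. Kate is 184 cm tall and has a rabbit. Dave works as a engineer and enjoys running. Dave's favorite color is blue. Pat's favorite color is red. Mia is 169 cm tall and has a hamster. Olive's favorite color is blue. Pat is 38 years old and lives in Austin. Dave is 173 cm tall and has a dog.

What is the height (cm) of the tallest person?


Tallest: Kate at 184 cm

184


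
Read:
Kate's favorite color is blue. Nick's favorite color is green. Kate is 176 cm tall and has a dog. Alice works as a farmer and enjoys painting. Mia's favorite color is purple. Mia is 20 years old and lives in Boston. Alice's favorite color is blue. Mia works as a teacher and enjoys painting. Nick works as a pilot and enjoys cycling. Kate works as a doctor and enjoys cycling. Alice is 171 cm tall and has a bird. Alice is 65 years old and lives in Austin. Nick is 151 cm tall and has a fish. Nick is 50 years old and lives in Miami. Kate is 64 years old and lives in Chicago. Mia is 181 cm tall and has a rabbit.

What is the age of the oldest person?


Oldest: Alice at 65

65


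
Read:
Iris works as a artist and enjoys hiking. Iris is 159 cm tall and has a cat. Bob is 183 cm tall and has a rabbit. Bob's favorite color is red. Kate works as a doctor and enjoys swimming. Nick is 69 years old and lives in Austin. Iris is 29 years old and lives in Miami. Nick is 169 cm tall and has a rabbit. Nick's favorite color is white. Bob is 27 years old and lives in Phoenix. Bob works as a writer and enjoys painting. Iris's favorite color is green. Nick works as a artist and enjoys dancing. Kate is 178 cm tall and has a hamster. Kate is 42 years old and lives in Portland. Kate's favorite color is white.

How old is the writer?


The writer is Bob, age 27

27


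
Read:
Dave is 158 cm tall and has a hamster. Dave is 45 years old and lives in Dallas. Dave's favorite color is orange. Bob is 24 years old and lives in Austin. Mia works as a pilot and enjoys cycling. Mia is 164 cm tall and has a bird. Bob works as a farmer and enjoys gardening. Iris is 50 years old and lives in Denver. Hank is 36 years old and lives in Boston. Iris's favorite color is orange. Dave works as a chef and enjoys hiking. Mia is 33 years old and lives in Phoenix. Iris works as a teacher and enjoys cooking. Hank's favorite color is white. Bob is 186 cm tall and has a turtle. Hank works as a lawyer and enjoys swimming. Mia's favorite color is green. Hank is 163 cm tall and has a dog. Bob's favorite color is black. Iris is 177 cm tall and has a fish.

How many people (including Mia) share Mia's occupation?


Mia is a pilot. Count = 1

1


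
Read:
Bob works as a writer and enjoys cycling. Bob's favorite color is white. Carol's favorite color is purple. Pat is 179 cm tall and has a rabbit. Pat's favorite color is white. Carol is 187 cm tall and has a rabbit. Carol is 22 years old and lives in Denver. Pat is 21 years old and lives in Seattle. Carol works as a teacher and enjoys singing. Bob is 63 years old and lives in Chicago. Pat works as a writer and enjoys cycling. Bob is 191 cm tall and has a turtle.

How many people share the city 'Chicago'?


Count: 1

1


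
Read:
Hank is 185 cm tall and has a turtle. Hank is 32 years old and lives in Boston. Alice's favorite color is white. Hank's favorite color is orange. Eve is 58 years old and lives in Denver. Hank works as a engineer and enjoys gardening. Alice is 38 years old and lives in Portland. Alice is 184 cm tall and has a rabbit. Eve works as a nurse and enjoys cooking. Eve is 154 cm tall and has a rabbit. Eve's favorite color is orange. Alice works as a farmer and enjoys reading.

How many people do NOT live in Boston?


Not in Boston: 2

2


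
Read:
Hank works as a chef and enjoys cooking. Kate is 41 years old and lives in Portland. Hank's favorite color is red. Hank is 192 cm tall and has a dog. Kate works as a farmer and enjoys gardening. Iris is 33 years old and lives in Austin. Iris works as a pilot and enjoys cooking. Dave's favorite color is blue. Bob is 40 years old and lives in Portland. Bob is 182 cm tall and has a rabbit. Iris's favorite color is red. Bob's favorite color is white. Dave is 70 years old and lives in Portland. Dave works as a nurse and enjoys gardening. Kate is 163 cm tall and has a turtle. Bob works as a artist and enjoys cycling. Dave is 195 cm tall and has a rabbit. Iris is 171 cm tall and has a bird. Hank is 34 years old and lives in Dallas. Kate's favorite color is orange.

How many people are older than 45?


Filter: 1

1


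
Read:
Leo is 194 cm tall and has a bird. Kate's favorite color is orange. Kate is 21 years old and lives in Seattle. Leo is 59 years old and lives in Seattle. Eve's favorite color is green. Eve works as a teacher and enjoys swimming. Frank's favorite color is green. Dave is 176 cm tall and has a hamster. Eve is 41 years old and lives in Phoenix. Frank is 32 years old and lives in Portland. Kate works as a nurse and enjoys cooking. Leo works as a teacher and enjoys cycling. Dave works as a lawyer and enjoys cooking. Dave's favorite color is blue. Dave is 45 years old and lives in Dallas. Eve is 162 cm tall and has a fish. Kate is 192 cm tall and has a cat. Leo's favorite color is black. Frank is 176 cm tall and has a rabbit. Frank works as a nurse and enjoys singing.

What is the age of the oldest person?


Oldest: Leo at 59

59


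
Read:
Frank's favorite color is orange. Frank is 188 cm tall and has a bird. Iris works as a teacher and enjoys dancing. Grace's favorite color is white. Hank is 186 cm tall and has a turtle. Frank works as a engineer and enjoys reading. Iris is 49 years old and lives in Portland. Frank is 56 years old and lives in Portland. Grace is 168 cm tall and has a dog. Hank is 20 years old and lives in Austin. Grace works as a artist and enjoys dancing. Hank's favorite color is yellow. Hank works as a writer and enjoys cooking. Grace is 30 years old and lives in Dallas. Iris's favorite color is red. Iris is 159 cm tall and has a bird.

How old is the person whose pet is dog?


Person with pet=dog is Grace, age 30

30


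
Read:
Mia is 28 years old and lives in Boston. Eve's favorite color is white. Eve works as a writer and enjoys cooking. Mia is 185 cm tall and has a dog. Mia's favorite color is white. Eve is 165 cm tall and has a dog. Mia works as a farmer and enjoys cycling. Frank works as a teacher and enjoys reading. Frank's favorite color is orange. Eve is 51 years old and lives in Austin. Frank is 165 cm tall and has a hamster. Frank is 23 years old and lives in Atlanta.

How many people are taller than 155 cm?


Taller than 155: 3

3


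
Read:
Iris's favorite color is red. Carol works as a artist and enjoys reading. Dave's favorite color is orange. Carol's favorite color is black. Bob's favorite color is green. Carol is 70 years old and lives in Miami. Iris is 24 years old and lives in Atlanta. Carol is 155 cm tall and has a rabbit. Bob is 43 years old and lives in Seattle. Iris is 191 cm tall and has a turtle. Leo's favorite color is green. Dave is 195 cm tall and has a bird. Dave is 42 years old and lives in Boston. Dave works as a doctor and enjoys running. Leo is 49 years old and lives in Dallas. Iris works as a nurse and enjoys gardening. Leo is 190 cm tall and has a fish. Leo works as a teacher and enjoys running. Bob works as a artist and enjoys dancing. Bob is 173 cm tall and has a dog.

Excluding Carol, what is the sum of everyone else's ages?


Sum (excluding Carol): 158

158


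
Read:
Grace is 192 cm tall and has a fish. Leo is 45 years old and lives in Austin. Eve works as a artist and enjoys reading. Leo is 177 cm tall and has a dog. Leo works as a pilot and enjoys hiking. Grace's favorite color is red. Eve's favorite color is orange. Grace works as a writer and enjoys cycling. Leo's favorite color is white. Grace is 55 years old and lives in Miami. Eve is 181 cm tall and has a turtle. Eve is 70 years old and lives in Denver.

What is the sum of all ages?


45+55+70 = 170

170


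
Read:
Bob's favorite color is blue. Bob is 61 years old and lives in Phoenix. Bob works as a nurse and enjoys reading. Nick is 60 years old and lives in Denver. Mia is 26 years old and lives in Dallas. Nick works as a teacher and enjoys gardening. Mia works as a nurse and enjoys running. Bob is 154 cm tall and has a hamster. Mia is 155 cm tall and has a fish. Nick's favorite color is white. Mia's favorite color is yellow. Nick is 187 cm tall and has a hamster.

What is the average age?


Sum=147, n=3, avg=49

49


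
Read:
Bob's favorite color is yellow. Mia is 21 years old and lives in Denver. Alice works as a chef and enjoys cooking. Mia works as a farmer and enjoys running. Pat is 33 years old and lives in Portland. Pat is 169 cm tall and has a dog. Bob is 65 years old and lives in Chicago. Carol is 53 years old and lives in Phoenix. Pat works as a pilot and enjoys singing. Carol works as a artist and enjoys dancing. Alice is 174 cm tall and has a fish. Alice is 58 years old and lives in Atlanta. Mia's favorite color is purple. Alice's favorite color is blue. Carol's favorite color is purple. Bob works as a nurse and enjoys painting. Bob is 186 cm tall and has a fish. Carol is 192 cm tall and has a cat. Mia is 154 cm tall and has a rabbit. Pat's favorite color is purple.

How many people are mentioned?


People: Carol, Mia, Pat, Bob, Alice. Count = 5

5


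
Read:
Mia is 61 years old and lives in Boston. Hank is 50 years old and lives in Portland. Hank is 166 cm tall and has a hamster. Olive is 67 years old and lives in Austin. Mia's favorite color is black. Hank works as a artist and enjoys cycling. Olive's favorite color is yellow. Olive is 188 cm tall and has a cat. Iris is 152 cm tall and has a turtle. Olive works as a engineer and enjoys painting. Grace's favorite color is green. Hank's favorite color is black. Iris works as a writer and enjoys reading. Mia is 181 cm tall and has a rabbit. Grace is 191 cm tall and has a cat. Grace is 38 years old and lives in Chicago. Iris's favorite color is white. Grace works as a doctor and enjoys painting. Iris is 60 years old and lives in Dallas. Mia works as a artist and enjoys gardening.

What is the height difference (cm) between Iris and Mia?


|152 - 181| = 29

29


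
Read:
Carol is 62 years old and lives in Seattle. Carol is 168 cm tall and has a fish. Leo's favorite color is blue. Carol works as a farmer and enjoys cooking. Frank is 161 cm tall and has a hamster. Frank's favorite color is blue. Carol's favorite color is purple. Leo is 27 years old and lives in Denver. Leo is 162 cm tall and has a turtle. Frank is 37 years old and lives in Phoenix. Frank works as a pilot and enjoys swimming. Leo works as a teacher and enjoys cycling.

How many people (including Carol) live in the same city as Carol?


Carol lives in Seattle. Count = 1

1


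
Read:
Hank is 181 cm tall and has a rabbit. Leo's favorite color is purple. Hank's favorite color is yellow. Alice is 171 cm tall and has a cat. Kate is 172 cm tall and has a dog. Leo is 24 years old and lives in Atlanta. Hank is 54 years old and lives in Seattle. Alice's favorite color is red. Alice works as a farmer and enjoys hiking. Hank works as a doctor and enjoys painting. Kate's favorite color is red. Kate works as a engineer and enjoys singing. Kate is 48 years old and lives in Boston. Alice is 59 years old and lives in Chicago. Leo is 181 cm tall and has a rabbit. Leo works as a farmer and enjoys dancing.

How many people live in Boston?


Count in Boston: 1

1


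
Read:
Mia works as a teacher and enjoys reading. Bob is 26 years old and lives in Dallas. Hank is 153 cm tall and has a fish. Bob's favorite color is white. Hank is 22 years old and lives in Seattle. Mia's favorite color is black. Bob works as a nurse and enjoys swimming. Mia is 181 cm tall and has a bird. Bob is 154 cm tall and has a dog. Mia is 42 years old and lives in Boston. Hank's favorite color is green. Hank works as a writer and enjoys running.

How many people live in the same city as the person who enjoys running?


Person with hobby running is Hank, city Seattle. Count = 1

1


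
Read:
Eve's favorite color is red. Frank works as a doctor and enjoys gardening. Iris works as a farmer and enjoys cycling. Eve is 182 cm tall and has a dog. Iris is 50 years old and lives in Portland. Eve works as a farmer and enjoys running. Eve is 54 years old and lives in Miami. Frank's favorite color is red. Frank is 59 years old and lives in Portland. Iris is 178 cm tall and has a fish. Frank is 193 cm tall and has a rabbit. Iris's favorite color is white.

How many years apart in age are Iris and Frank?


50 vs 59, diff = 9

9


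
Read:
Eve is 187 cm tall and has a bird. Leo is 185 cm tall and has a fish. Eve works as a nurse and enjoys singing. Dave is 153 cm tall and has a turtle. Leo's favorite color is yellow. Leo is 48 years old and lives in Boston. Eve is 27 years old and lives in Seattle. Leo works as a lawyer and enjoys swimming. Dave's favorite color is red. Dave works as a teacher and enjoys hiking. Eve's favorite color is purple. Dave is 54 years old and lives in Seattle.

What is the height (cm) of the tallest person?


Tallest: Eve at 187 cm

187


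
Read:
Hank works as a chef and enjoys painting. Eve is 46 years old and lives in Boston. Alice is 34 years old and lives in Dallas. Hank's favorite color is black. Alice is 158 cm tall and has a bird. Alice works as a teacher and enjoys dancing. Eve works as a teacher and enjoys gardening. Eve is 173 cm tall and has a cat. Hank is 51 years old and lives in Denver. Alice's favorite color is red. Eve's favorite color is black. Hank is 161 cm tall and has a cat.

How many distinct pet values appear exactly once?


Unique pet values: 1

1


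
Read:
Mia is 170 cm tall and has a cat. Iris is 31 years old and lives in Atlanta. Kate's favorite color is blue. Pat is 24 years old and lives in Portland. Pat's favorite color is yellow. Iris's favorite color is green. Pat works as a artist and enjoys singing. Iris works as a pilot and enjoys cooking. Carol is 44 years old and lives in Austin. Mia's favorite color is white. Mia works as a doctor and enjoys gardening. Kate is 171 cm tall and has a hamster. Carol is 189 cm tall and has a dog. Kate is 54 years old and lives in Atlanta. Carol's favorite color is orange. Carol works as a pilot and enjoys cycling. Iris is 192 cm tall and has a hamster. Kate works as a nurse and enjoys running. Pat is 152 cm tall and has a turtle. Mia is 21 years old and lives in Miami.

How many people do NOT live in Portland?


Not in Portland: 4

4


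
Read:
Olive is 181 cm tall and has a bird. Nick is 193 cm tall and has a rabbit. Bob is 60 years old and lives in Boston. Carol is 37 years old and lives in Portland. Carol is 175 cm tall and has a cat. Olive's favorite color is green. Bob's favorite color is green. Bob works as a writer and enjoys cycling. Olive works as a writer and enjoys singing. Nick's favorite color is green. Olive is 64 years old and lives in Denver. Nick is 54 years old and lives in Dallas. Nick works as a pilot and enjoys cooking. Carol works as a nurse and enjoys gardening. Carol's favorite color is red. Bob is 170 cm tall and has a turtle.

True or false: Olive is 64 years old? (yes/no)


Olive is actually 64. yes

yes


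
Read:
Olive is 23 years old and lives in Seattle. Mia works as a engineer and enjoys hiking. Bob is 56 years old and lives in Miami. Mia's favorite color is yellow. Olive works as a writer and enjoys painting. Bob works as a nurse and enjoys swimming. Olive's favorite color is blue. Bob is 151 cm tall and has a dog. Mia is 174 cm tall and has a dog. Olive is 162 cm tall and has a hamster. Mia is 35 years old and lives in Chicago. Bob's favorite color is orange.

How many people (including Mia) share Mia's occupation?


Mia is a engineer. Count = 1

1


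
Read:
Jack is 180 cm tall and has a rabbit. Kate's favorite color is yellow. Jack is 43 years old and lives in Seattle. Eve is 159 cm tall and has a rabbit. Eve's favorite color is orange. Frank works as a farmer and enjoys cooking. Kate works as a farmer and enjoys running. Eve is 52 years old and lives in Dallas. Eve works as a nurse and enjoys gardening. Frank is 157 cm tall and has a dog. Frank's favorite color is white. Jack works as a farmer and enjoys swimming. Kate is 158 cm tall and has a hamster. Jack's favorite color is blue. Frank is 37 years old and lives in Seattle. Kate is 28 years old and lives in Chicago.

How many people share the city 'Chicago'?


Count: 1

1


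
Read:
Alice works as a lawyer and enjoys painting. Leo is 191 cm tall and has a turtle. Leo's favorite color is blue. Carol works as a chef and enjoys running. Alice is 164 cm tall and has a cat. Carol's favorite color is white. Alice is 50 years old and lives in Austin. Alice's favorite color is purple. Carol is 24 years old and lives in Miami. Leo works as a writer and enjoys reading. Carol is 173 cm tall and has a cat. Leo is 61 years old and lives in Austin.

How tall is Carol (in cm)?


Carol is 173 cm tall

173


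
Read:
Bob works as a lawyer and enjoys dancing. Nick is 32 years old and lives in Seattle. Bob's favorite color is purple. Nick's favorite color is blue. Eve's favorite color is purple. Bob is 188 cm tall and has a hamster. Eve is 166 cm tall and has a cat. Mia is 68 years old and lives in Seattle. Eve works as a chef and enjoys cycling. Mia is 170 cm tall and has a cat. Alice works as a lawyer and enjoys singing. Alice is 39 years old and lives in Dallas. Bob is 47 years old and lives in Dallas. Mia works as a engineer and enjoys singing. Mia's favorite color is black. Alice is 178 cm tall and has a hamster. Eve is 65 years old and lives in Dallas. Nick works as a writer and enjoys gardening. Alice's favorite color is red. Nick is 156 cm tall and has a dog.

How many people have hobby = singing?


Count: 2

2


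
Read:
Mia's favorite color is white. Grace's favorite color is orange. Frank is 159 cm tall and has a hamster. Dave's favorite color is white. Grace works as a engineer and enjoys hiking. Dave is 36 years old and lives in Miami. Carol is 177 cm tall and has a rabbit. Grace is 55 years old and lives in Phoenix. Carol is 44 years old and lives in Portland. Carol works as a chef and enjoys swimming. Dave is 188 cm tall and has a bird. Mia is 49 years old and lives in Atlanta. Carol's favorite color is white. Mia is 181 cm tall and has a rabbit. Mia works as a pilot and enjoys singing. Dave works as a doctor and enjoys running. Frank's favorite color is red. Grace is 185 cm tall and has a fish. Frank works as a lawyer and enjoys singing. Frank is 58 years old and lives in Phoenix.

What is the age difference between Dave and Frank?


|36 - 58| = 22

22


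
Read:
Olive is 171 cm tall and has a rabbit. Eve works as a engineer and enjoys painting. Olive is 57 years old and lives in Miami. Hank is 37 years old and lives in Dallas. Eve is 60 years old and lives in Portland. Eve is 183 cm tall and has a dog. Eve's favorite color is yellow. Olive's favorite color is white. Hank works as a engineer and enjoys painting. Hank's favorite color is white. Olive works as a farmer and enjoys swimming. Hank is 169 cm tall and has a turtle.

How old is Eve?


Eve is 60 years old

60


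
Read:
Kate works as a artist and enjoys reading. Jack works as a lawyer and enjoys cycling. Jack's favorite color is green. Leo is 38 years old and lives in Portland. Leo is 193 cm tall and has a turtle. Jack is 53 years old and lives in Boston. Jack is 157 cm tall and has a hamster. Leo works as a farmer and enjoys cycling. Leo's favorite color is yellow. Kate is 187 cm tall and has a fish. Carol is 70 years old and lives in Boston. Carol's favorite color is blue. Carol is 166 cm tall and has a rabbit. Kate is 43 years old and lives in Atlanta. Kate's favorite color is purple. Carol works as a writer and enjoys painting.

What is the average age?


Sum=204, n=4, avg=51

51


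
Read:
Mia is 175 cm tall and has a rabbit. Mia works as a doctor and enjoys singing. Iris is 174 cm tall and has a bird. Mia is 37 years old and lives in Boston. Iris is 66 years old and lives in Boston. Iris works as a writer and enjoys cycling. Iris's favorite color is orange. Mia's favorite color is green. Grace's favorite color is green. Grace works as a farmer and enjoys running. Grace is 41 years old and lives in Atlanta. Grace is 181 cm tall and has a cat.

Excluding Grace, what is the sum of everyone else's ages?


Sum (excluding Grace): 103

103


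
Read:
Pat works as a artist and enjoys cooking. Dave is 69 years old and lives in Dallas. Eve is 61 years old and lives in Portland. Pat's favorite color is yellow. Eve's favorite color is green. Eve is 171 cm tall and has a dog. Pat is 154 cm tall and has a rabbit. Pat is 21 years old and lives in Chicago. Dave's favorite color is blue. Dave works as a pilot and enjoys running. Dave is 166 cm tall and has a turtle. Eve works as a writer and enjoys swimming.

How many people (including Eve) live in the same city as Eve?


Eve lives in Portland. Count = 1

1


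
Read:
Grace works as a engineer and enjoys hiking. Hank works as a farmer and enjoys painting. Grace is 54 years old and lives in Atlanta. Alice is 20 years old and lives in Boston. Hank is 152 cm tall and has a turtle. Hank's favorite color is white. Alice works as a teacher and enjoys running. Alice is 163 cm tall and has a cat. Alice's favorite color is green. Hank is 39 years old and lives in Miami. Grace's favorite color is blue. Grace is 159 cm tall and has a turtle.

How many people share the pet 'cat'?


Count: 1

1


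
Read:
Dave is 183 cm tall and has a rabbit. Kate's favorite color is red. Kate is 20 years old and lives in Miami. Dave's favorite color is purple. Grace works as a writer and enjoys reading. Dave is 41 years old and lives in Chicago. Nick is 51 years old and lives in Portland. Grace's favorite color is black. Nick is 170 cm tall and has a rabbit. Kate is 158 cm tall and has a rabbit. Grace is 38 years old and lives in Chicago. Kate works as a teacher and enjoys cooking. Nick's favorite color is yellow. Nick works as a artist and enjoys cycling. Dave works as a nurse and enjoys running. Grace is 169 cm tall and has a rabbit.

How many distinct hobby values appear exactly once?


Unique hobby values: 4

4


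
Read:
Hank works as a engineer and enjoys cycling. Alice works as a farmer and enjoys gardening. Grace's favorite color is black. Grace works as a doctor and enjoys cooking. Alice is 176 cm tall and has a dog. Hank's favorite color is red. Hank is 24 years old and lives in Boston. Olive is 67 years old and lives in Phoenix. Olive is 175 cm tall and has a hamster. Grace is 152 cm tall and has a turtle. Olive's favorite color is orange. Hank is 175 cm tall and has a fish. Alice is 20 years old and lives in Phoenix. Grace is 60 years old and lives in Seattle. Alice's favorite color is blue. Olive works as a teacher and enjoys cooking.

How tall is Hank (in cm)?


Hank is 175 cm tall

175


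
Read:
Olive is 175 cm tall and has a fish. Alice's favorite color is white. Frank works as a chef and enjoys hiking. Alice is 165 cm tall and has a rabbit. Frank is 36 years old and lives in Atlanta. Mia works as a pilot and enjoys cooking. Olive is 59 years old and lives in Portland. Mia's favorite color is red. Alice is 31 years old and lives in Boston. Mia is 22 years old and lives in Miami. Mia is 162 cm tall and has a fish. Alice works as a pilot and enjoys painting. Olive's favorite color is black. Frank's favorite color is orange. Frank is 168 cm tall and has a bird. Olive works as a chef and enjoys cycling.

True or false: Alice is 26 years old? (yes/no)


Alice is actually 31. no

no


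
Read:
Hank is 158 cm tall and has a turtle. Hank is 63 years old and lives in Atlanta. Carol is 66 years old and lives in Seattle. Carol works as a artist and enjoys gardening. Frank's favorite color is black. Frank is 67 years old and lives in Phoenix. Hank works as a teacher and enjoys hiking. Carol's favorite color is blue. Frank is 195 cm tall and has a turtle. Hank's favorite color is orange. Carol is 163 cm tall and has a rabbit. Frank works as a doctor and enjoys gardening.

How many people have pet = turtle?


Count: 2

2


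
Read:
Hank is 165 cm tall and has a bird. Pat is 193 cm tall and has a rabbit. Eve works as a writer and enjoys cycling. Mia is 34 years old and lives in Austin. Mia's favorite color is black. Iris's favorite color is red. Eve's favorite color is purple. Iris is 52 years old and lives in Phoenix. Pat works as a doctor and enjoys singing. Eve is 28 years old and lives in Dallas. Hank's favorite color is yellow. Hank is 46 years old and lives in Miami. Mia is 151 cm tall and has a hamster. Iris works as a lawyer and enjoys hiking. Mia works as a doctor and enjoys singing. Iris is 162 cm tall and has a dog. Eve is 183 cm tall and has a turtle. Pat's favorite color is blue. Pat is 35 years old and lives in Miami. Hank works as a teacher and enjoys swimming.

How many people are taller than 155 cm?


Taller than 155: 4

4


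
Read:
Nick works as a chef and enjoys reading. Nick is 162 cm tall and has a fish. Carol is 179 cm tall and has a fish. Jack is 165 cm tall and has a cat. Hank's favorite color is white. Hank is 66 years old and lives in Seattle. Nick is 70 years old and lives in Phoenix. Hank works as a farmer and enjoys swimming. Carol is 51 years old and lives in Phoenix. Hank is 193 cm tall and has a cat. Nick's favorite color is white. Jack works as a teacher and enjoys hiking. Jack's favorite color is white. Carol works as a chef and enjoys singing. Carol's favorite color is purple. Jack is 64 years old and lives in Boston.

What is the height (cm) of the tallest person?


Tallest: Hank at 193 cm

193


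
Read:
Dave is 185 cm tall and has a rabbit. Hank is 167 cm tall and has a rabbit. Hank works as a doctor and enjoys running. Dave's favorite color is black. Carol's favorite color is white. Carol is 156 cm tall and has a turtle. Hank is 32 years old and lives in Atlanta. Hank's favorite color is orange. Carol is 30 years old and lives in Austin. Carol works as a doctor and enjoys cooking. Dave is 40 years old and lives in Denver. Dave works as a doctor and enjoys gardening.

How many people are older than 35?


Filter: 1

1


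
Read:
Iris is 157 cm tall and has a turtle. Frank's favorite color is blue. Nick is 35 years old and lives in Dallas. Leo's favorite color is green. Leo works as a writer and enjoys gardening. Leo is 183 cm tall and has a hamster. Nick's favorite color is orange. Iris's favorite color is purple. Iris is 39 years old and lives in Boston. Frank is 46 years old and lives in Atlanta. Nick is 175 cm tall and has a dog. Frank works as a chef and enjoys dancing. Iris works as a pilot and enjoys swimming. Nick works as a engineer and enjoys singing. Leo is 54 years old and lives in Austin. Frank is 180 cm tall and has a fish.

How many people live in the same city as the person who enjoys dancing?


Person with hobby dancing is Frank, city Atlanta. Count = 1

1


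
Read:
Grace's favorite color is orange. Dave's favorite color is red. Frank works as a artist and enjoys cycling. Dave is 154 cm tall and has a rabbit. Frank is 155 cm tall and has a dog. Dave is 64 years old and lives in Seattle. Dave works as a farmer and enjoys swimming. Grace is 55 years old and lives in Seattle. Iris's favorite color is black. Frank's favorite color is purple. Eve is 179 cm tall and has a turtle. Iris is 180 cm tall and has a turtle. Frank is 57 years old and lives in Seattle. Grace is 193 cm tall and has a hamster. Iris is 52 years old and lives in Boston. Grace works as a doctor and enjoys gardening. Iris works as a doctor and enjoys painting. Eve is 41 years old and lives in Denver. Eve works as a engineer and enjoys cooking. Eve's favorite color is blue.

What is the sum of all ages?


52+55+57+41+64 = 269

269


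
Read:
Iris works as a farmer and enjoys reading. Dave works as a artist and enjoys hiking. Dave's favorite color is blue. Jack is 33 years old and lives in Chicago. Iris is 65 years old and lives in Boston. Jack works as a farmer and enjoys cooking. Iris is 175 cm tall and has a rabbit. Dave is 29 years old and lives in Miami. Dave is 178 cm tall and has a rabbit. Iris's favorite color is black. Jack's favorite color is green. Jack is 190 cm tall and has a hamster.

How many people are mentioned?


People: Iris, Dave, Jack. Count = 3

3


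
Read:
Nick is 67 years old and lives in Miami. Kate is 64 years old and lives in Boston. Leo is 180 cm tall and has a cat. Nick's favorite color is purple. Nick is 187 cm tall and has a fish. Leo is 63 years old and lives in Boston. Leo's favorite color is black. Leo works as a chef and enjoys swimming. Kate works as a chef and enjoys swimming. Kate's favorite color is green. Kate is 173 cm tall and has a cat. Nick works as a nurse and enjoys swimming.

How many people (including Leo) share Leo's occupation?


Leo is a chef. Count = 2

2


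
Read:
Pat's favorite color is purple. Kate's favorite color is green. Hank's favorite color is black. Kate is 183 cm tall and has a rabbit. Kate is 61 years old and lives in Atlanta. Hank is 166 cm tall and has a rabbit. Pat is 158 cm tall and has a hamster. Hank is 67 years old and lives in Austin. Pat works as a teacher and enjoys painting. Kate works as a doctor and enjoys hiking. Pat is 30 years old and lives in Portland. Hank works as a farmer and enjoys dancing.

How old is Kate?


Kate is 61 years old

61


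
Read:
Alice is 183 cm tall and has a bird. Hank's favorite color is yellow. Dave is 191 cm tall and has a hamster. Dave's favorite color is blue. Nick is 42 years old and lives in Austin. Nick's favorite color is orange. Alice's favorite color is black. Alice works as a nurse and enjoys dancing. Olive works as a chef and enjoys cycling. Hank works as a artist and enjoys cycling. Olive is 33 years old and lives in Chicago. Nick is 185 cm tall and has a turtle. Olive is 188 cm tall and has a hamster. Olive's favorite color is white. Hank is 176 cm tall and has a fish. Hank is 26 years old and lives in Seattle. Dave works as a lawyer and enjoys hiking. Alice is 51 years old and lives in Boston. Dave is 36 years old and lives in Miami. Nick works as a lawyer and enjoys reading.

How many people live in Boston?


Count in Boston: 1

1


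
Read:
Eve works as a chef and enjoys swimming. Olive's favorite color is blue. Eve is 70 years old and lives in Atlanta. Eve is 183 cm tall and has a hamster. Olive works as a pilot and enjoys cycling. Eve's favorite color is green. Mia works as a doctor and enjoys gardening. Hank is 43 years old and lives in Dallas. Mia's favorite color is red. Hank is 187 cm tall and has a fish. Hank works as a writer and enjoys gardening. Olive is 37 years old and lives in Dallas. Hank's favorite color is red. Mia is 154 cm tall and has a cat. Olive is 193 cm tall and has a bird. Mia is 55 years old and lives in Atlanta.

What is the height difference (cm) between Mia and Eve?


|154 - 183| = 29

29


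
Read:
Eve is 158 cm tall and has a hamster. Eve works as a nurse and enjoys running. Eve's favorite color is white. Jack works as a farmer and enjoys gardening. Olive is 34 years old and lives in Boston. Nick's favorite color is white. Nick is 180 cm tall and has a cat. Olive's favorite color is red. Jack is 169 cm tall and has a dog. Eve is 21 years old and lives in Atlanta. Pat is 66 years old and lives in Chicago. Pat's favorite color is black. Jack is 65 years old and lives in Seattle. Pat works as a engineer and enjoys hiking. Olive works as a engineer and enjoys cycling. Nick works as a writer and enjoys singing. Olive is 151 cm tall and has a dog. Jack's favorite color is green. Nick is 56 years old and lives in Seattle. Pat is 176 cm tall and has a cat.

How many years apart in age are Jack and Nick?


65 vs 56, diff = 9

9


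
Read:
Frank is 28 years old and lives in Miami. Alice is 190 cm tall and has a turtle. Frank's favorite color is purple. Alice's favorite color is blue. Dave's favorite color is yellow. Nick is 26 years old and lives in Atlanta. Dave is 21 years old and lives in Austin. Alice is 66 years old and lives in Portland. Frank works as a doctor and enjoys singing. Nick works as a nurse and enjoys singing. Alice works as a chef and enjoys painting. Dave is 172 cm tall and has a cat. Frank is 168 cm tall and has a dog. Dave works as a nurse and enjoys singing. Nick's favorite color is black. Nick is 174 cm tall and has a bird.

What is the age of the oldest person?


Oldest: Alice at 66

66


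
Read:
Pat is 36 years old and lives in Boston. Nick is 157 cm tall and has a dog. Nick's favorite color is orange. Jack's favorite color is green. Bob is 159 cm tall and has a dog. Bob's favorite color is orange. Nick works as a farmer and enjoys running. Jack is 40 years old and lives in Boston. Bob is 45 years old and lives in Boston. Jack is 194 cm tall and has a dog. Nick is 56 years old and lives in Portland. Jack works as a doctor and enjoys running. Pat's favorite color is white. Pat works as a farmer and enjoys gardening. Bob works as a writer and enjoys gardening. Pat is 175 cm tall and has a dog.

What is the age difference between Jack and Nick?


|40 - 56| = 16

16


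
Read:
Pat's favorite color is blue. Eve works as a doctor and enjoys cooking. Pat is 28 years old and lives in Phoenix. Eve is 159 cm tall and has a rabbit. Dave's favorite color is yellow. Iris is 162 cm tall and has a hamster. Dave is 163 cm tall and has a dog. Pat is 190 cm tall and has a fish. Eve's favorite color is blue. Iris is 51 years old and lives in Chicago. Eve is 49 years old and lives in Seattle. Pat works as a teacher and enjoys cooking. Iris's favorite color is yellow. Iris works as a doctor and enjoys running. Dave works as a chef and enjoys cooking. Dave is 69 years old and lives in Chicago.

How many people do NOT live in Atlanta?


Not in Atlanta: 4

4
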